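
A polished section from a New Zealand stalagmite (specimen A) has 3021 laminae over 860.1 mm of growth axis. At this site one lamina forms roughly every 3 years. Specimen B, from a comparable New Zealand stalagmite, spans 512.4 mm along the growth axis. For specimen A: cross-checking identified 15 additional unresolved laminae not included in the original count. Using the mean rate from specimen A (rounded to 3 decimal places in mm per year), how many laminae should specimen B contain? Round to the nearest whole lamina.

1817 laminae

Specimen A: true lamina count = 3021 + 15 = 3036.
Specimen A: multiplying by 3 years per lamina: 3036 × 3 = 9108 years.
A: Extension rate ≈ 860.1 / 9108 = 0.094 mm/year.
B spans 512.4 / 0.094 = 5451.06 years; at 3 years per lamina that is 5451.06 / 3 ≈ 1817 laminae.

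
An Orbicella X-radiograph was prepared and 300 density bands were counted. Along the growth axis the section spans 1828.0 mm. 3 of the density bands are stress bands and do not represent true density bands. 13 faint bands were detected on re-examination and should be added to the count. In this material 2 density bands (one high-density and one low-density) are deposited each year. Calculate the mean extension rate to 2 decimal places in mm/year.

11.79 mm/year

True density band count = 300 − 3 + 13 = 310.
Dividing by 2 density bands per year: 310 / 2 = 155 years.
Mean rate = 1828.0 mm / 155 years ≈ 11.79 mm/year.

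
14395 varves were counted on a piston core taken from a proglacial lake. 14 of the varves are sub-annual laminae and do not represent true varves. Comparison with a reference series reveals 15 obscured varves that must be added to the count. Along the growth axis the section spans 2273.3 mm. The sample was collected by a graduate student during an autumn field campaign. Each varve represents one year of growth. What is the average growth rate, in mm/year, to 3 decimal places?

0.158 mm/year

Adjusted count: 14395 − 14 + 15 = 14396 varves.
Mean rate = 2273.3 mm / 14396 years ≈ 0.158 mm/year.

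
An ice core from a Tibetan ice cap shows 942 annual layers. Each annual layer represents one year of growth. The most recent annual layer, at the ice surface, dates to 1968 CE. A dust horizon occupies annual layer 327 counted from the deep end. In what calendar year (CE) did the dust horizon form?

1353 CE

942 − 327 = 615 annual layers lie beyond the dust horizon toward the ice surface.
Counting back 615 years from 1968 CE places the dust horizon in 1968 − 615 = 1353 CE.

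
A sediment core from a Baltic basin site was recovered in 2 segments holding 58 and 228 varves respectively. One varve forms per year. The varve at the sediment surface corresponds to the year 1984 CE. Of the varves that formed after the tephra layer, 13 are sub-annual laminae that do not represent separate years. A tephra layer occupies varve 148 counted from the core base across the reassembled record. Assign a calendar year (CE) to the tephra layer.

Total varves = 58 + 228 = 286.
Between varve 148 and the sediment surface there are 286 − 148 = 138 varves.
Removing the 13 false varves leaves 138 − 13 = 125 true varves beyond the tephra layer.
The varve at the sediment surface is 1984 CE, so the tephra layer dates to 1984 − 125 = 1859 CE.

1859 CE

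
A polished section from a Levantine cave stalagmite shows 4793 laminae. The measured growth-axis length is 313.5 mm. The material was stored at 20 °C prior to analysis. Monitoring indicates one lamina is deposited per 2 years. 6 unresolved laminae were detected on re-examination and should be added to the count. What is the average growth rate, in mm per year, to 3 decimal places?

0.033 mm per year

Correcting the raw count gives 4793 + 6 = 4799 true laminae.
At 2 years per lamina, 4799 × 2 = 9598 years.
Mean rate = 313.5 mm / 9598 years ≈ 0.033 mm per year.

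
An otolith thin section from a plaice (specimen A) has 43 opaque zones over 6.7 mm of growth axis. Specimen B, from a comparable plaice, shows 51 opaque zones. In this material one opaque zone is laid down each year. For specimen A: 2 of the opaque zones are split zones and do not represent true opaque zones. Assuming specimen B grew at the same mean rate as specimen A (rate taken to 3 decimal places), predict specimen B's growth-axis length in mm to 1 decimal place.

8.3 mm

Specimen A: adjusted count: 43 − 2 = 41 opaque zones.
A: Extension rate ≈ 6.7 / 41 = 0.163 mm/yr.
For B, 0.163 mm/year × 51 years = 8.3 mm.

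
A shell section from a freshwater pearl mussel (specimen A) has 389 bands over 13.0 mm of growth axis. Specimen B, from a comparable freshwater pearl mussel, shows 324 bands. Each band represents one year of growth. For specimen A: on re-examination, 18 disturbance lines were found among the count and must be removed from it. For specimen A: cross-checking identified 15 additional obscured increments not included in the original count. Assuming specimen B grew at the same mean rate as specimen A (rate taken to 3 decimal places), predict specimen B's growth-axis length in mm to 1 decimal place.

11.0 mm

Specimen A: after corrections the count is 389 − 18 + 15 = 386 bands.
A: Extension rate ≈ 13.0 / 386 = 0.034 mm/year.
B's length ≈ 0.034 × 324 = 11.0 mm.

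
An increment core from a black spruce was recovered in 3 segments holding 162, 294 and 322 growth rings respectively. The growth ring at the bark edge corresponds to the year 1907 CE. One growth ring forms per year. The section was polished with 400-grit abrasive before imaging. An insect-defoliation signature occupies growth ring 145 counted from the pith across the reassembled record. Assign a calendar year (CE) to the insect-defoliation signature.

1274 CE

Total growth rings = 162 + 294 + 322 = 778.
778 − 145 = 633 growth rings lie beyond the insect-defoliation signature toward the bark edge.
The growth ring at the bark edge is 1907 CE, so the insect-defoliation signature dates to 1907 − 633 = 1274 CE.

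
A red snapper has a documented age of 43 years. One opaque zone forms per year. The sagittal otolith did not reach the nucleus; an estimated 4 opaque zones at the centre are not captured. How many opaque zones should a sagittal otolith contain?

39 opaque zones

Expected opaque zones over 43 years: 43.
43 − 4 missed = 39 opaque zones expected in the prepared section.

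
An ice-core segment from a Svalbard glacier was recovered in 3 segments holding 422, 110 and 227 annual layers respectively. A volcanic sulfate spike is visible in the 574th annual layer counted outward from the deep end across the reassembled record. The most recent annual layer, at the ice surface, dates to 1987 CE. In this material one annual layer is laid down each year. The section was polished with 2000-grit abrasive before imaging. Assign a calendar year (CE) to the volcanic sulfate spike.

1802 CE

Total annual layers = 422 + 110 + 227 = 759.
759 − 574 = 185 annual layers lie beyond the volcanic sulfate spike toward the ice surface.
The annual layer at the ice surface is 1987 CE, so the volcanic sulfate spike dates to 1987 − 185 = 1802 CE.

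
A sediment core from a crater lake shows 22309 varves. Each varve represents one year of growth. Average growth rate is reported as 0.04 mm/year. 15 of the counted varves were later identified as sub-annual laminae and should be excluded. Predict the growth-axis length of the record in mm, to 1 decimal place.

True varve count = 22309 − 15 = 22294.
Predicted length = 0.04 mm/year × 22294 years = 891.8 mm.

891.8 mm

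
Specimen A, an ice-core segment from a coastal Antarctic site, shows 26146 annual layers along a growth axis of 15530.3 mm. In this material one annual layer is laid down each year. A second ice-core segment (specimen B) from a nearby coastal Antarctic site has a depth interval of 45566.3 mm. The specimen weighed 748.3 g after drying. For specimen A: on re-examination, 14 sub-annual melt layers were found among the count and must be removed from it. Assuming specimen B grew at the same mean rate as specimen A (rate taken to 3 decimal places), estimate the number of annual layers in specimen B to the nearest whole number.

76711 annual layers

Specimen A: true annual layer count = 26146 − 14 = 26132.
A: 15530.3 mm over 26132 years gives 15530.3 / 26132 ≈ 0.594 mm per year.
For B, 45566.3 / 0.594 = 76710.94 years ≈ 76711 annual layers.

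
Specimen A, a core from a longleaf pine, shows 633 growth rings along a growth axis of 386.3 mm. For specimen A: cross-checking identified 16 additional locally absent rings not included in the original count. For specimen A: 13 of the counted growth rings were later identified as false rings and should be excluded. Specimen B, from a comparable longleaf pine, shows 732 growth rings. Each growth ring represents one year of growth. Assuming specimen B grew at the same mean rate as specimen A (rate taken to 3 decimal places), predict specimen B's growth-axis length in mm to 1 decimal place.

Specimen A: correcting the raw count gives 633 − 13 + 16 = 636 true growth rings.
A: Mean rate = 386.3 mm / 636 years ≈ 0.607 mm/year.
Length of B = 0.607 × 732 = 444.3 mm.

444.3 mm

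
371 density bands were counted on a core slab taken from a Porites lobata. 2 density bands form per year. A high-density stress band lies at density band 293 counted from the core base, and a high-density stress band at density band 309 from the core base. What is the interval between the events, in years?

Separation: 309 − 293 = 16 density bands.
Dividing by 2 density bands per year: 16 / 2 = 8 years.

8 yr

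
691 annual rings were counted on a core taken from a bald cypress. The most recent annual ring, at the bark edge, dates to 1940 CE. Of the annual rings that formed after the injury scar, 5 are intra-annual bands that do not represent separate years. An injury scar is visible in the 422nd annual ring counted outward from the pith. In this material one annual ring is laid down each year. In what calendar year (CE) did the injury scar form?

The injury scar sits at annual ring 422 from the pith, so 691 − 422 = 269 annual rings formed after it.
Excluding 5 false annual rings: 269 − 5 = 264.
1940 − 264 = 1676 CE.

1676 CE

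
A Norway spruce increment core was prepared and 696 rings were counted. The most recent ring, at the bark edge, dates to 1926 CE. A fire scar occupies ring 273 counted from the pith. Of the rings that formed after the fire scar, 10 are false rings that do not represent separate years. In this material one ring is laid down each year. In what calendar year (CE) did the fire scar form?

1513 CE

Between ring 273 and the bark edge there are 696 − 273 = 423 rings.
Excluding 10 false rings: 423 − 10 = 413.
1926 − 413 = 1513 CE.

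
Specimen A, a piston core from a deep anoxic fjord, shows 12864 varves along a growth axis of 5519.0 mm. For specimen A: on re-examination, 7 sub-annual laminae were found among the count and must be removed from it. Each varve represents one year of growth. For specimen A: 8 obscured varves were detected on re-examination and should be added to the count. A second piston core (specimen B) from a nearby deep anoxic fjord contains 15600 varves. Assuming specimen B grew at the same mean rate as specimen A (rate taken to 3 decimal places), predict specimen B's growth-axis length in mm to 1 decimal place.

6692.4 mm

Specimen A: correcting the raw count gives 12864 − 7 + 8 = 12865 true varves.
A: 5519.0 mm over 12865 years gives 5519.0 / 12865 ≈ 0.429 mm/year.
For B, 0.429 mm/year × 15600 years = 6692.4 mm.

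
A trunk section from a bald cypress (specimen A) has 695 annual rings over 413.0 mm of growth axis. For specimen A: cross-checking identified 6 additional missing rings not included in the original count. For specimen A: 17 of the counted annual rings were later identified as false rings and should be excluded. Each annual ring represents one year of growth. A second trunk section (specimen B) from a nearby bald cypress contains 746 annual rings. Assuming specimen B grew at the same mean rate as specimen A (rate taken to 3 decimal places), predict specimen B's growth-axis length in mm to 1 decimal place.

Specimen A: adjusted count: 695 − 17 + 6 = 684 annual rings.
A: Extension rate ≈ 413.0 / 684 = 0.604 mm per year.
Length of B = 0.604 × 746 = 450.6 mm.

450.6 mm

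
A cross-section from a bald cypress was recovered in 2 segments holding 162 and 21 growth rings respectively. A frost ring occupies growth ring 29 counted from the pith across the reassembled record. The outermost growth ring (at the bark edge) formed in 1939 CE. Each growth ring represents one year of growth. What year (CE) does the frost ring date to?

1785 CE

Total growth rings = 162 + 21 = 183.
183 − 29 = 154 growth rings lie beyond the frost ring toward the bark edge.
1939 − 154 = 1785 CE.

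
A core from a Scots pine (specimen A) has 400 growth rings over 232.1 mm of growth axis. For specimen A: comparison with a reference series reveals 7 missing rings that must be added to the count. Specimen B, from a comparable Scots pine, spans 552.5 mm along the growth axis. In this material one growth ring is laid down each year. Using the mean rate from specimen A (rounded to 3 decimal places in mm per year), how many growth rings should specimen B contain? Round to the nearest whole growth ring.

969 growth rings

Specimen A: adjusted count: 400 + 7 = 407 growth rings.
A: Extension rate ≈ 232.1 / 407 = 0.570 mm per year.
For B, 552.5 / 0.570 = 969.30 years ≈ 969 growth rings.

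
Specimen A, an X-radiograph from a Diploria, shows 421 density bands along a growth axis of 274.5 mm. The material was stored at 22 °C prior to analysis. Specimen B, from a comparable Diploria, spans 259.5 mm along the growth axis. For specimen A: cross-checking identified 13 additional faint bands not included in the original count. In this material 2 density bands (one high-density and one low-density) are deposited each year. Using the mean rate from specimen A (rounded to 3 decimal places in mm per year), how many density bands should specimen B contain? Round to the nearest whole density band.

Specimen A: correcting the raw count gives 421 + 13 = 434 true density bands.
Specimen A: dividing by 2 density bands per year: 434 / 2 = 217 years.
A: Mean rate = 274.5 mm / 217 years ≈ 1.265 mm per year.
For B, 259.5 / 1.265 = 205.14 years; at 2 density bands per year that is 205.14 × 2 ≈ 410 density bands.

410 density bands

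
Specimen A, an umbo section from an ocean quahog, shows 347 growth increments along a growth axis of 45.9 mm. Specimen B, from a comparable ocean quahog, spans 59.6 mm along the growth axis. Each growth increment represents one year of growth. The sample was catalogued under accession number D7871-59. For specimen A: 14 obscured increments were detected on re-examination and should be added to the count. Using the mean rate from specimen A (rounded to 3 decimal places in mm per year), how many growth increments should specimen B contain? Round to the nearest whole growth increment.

Specimen A: after corrections the count is 347 + 14 = 361 growth increments.
A: 45.9 mm over 361 years gives 45.9 / 361 ≈ 0.127 mm/year.
B spans 59.6 / 0.127 = 469.29 years ≈ 469 growth increments.

469 growth increments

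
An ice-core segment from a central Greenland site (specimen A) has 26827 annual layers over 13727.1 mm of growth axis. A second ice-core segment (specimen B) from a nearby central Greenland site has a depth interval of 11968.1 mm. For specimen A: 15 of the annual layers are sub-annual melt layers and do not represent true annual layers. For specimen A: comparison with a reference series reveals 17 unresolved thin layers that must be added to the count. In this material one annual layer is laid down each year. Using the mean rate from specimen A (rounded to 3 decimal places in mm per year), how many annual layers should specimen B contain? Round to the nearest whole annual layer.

Specimen A: after corrections the count is 26827 − 15 + 17 = 26829 annual layers.
A: 13727.1 mm over 26829 years gives 13727.1 / 26829 ≈ 0.512 mm per year.
For B, 11968.1 / 0.512 = 23375.20 years ≈ 23375 annual layers.

23375 annual layers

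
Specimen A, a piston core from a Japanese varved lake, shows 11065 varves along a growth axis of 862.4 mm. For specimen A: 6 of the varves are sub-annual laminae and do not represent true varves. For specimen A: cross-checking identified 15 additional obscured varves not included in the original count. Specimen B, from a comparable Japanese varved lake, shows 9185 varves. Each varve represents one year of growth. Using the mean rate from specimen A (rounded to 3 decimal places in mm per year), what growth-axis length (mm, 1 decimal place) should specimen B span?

Specimen A: true varve count = 11065 − 6 + 15 = 11074.
A: Mean rate = 862.4 mm / 11074 years ≈ 0.078 mm/yr.
B's length ≈ 0.078 × 9185 = 716.4 mm.

716.4 mm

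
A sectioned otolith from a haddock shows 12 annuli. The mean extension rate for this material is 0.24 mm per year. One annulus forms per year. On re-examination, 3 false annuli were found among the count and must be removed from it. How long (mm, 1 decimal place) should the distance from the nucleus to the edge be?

2.2 mm

Adjusted count: 12 − 3 = 9 annuli.
9 years at 0.24 mm/year gives 0.24 × 9 = 2.2 mm.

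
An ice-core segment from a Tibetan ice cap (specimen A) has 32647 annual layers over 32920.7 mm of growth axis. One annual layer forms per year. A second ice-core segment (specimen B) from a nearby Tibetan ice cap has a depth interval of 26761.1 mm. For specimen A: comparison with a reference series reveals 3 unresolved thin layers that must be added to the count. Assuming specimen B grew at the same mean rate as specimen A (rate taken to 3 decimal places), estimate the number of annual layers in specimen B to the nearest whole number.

Specimen A: adjusted count: 32647 + 3 = 32650 annual layers.
A: Mean rate = 32920.7 mm / 32650 years ≈ 1.008 mm/yr.
Specimen B: 26761.1 mm / 1.008 mm per year = 26548.71 years ≈ 26549 annual layers.

26549 annual layers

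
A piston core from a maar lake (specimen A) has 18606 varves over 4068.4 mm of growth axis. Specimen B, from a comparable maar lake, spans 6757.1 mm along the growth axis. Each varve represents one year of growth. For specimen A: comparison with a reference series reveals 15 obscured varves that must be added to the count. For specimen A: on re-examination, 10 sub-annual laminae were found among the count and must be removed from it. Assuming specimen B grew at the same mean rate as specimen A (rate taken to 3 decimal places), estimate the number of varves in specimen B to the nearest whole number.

Specimen A: adjusted count: 18606 − 10 + 15 = 18611 varves.
A: Extension rate ≈ 4068.4 / 18611 = 0.219 mm/yr.
Specimen B: 6757.1 mm / 0.219 mm per year = 30854.34 years ≈ 30854 varves.

30854 varves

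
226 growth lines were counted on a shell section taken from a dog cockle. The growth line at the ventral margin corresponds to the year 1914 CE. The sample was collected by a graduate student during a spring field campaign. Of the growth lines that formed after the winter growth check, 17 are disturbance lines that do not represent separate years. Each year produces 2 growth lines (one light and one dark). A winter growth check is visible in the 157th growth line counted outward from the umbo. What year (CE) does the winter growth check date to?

226 − 157 = 69 growth lines lie beyond the winter growth check toward the ventral margin.
Excluding 17 false growth lines: 69 − 17 = 52.
52 growth lines at 2 per year is 52 / 2 = 26 years.
The growth line at the ventral margin is 1914 CE, so the winter growth check dates to 1914 − 26 = 1888 CE.

1888 CE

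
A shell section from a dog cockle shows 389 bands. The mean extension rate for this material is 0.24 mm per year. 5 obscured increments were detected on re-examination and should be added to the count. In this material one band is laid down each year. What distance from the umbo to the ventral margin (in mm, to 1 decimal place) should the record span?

After corrections the count is 389 + 5 = 394 bands.
Predicted length = 0.24 mm/year × 394 years = 94.6 mm.

94.6 mm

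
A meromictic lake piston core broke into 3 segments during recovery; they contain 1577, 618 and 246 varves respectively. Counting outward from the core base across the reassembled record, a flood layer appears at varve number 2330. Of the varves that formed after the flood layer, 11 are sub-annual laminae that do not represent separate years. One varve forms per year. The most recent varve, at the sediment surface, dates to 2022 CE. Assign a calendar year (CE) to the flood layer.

1922 CE

Total varves = 1577 + 618 + 246 = 2441.
Between varve 2330 and the sediment surface there are 2441 − 2330 = 111 varves.
Removing the 11 false varves leaves 111 − 11 = 100 true varves beyond the flood layer.
2022 − 100 = 1922 CE.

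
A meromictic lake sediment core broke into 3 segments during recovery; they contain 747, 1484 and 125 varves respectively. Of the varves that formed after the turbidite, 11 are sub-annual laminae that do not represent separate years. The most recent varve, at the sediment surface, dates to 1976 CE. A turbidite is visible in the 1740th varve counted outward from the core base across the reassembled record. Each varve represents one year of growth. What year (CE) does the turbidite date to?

Total varves = 747 + 1484 + 125 = 2356.
The turbidite sits at varve 1740 from the core base, so 2356 − 1740 = 616 varves formed after it.
Removing the 11 false varves leaves 616 − 11 = 605 true varves beyond the turbidite.
1976 − 605 = 1371 CE.

1371 CE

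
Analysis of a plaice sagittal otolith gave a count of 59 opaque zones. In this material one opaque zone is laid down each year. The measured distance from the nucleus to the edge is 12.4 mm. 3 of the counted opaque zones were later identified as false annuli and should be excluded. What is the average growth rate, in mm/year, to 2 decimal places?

Adjusted count: 59 − 3 = 56 opaque zones.
Mean rate = 12.4 mm / 56 years ≈ 0.22 mm/year.

0.22 mm/year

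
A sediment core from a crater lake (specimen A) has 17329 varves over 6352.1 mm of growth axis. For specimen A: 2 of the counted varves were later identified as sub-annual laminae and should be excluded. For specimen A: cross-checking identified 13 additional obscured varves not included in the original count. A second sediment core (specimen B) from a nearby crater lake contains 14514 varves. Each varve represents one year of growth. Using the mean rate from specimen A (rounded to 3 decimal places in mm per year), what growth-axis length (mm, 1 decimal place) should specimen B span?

5312.1 mm

Specimen A: after corrections the count is 17329 − 2 + 13 = 17340 varves.
A: Extension rate ≈ 6352.1 / 17340 = 0.366 mm/year.
B's length ≈ 0.366 × 14514 = 5312.1 mm.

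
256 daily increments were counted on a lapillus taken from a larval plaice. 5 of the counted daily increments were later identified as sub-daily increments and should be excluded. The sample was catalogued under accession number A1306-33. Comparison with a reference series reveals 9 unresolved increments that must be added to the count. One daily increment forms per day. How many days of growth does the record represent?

260 d

Correcting the raw count gives 256 − 5 + 9 = 260 true daily increments.
At one daily increment per day, that is 260 days.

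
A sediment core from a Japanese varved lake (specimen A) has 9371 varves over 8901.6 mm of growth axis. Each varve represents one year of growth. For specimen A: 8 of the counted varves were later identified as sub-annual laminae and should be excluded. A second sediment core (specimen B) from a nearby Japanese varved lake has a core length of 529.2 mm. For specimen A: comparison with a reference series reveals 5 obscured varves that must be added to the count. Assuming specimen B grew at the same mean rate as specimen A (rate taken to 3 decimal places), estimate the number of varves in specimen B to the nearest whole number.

Specimen A: correcting the raw count gives 9371 − 8 + 5 = 9368 true varves.
A: Mean rate = 8901.6 mm / 9368 years ≈ 0.950 mm/yr.
B spans 529.2 / 0.950 = 557.05 years ≈ 557 varves.

557 varves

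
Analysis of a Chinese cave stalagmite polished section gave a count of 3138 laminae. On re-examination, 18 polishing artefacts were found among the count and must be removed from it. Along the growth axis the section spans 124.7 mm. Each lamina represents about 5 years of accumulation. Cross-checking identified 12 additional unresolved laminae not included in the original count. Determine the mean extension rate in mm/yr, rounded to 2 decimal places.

True lamina count = 3138 − 18 + 12 = 3132.
3132 laminae at 5 years each span 3132 × 5 = 15660 years.
Extension rate ≈ 124.7 / 15660 = 0.01 mm/yr.

0.01 mm/yr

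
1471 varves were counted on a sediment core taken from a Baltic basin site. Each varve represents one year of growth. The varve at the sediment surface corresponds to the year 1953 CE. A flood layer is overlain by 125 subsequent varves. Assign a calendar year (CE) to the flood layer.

1828 CE

125 varves post-date the flood layer.
The varve at the sediment surface is 1953 CE, so the flood layer dates to 1953 − 125 = 1828 CE.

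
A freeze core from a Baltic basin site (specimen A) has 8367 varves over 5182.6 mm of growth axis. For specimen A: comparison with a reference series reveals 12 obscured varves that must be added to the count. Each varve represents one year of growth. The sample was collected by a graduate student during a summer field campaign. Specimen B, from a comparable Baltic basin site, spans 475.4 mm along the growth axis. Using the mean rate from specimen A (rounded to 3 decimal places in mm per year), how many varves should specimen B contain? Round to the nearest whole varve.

768 varves

Specimen A: correcting the raw count gives 8367 + 12 = 8379 true varves.
A: Extension rate ≈ 5182.6 / 8379 = 0.619 mm/yr.
B spans 475.4 / 0.619 = 768.01 years ≈ 768 varves.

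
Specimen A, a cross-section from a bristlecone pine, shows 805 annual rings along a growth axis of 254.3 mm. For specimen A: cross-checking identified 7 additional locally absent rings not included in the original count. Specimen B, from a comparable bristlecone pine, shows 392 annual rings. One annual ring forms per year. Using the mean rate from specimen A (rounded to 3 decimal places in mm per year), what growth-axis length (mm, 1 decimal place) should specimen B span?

Specimen A: adjusted count: 805 + 7 = 812 annual rings.
A: 254.3 mm over 812 years gives 254.3 / 812 ≈ 0.313 mm/year.
For B, 0.313 mm/year × 392 years = 122.7 mm.

122.7 mm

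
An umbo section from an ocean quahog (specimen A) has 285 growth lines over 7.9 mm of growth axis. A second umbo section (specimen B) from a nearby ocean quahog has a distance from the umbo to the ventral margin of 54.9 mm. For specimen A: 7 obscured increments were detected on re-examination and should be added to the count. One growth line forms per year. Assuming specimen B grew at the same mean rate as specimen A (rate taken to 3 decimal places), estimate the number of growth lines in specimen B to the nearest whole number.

2033 growth lines

Specimen A: true growth line count = 285 + 7 = 292.
A: Extension rate ≈ 7.9 / 292 = 0.027 mm/year.
For B, 54.9 / 0.027 = 2033.33 years ≈ 2033 growth lines.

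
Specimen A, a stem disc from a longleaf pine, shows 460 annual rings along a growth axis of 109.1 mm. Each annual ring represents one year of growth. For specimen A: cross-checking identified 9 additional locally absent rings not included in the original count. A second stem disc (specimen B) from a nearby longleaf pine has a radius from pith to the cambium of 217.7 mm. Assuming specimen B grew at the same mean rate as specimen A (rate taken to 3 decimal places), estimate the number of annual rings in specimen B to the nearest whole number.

934 annual rings

Specimen A: true annual ring count = 460 + 9 = 469.
A: Extension rate ≈ 109.1 / 469 = 0.233 mm/year.
B spans 217.7 / 0.233 = 934.33 years ≈ 934 annual rings.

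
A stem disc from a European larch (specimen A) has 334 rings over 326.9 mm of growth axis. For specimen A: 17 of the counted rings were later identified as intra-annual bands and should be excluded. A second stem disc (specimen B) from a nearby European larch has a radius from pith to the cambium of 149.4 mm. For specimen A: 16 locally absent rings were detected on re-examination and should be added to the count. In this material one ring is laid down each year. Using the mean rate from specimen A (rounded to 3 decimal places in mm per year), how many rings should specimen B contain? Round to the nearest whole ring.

152 rings

Specimen A: true ring count = 334 − 17 + 16 = 333.
A: Mean rate = 326.9 mm / 333 years ≈ 0.982 mm/yr.
B spans 149.4 / 0.982 = 152.14 years ≈ 152 rings.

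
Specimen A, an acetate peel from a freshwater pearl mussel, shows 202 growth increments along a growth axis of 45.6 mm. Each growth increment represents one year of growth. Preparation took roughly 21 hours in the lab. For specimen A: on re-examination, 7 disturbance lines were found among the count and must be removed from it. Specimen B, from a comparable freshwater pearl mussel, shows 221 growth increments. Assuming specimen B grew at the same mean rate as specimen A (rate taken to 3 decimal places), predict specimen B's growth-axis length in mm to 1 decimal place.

Specimen A: true growth increment count = 202 − 7 = 195.
A: Extension rate ≈ 45.6 / 195 = 0.234 mm/yr.
Length of B = 0.234 × 221 = 51.7 mm.

51.7 mm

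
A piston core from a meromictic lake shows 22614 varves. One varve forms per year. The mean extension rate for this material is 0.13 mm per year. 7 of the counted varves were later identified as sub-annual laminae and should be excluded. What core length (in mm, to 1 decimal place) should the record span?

Adjusted count: 22614 − 7 = 22607 varves.
22607 years at 0.13 mm/year gives 0.13 × 22607 = 2938.9 mm.

2938.9 mm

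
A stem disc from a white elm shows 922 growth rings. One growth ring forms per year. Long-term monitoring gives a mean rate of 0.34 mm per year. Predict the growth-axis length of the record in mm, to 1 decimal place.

922 years of growth are recorded.
Length ≈ 0.34 × 922 = 313.5 mm.

313.5 mm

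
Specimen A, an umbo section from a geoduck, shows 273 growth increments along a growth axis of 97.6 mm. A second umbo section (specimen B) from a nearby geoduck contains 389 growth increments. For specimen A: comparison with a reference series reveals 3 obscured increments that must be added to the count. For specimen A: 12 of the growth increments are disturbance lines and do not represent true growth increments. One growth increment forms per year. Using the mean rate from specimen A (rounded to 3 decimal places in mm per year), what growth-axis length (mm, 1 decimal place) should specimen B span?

Specimen A: true growth increment count = 273 − 12 + 3 = 264.
A: 97.6 mm over 264 years gives 97.6 / 264 ≈ 0.370 mm per year.
For B, 0.370 mm/year × 389 years = 143.9 mm.

143.9 mm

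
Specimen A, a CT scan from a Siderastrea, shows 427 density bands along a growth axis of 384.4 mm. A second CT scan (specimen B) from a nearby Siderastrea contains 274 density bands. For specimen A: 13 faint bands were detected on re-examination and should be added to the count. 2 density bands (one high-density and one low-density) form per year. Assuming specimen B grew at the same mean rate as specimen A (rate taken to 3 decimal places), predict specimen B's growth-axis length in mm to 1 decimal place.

239.3 mm

Specimen A: true density band count = 427 + 13 = 440.
Specimen A: 440 density bands at 2 per year is 440 / 2 = 220 years.
A: Mean rate = 384.4 mm / 220 years ≈ 1.747 mm per year.
Specimen B: 274 density bands at 2 per year is 274 / 2 = 137 years. Length of B = 1.747 × 137 = 239.3 mm.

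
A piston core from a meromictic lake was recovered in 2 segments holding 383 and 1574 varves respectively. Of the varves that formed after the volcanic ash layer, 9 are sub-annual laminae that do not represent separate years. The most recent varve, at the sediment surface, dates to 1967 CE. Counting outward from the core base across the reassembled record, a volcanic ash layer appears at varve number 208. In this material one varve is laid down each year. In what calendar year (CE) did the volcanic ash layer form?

Total varves = 383 + 1574 = 1957.
Between varve 208 and the sediment surface there are 1957 − 208 = 1749 varves.
1749 − 9 false = 1740 true varves after the volcanic ash layer.
Counting back 1740 years from 1967 CE places the volcanic ash layer in 1967 − 1740 = 227 CE.

227 CE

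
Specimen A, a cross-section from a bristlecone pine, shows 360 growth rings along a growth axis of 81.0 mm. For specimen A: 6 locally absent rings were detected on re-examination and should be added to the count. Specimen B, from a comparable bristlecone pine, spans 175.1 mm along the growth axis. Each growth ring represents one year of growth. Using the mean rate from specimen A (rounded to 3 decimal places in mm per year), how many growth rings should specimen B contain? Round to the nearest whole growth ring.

Specimen A: correcting the raw count gives 360 + 6 = 366 true growth rings.
A: 81.0 mm over 366 years gives 81.0 / 366 ≈ 0.221 mm/yr.
Specimen B: 175.1 mm / 0.221 mm per year = 792.31 years ≈ 792 growth rings.

792 growth rings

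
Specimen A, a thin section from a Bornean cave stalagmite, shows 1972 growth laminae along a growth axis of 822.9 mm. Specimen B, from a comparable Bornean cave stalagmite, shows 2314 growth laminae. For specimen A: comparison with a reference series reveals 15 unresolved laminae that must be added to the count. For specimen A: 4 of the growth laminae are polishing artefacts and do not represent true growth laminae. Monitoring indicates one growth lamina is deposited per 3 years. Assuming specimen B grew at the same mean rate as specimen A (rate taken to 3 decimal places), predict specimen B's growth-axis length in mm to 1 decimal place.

Specimen A: correcting the raw count gives 1972 − 4 + 15 = 1983 true growth laminae.
Specimen A: 1983 growth laminae at 3 years each span 1983 × 3 = 5949 years.
A: Mean rate = 822.9 mm / 5949 years ≈ 0.138 mm/year.
Specimen B: multiplying by 3 years per growth lamina: 2314 × 3 = 6942 years. For B, 0.138 mm/year × 6942 years = 958.0 mm.

958.0 mm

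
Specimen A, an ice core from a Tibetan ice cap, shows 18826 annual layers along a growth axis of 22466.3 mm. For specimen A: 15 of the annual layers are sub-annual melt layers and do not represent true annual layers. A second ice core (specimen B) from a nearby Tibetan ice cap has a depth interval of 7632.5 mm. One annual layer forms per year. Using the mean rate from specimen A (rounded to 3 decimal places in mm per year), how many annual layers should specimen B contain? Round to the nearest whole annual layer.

Specimen A: correcting the raw count gives 18826 − 15 = 18811 true annual layers.
A: 22466.3 mm over 18811 years gives 22466.3 / 18811 ≈ 1.194 mm/yr.
B spans 7632.5 / 1.194 = 6392.38 years ≈ 6392 annual layers.

6392 annual layers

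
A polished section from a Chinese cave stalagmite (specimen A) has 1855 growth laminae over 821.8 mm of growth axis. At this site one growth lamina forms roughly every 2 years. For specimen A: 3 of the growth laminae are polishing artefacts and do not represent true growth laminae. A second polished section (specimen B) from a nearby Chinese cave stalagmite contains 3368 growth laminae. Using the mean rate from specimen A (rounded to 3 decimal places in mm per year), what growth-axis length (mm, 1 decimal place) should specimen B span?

1495.4 mm

Specimen A: true growth lamina count = 1855 − 3 = 1852.
Specimen A: 1852 growth laminae at 2 years each span 1852 × 2 = 3704 years.
A: 821.8 mm over 3704 years gives 821.8 / 3704 ≈ 0.222 mm/yr.
Specimen B: 3368 growth laminae at 2 years each span 3368 × 2 = 6736 years. B's length ≈ 0.222 × 6736 = 1495.4 mm.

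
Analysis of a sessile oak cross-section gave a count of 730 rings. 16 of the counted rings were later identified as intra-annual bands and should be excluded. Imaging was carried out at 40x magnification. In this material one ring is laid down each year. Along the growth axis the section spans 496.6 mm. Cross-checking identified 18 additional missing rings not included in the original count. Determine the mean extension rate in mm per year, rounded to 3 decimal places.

After corrections the count is 730 − 16 + 18 = 732 rings.
Mean rate = 496.6 mm / 732 years ≈ 0.678 mm per year.

0.678 mm per year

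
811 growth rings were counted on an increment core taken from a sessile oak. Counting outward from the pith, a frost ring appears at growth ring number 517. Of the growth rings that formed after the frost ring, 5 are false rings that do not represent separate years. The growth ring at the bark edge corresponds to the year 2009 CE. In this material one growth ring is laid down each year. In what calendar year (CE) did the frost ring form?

811 − 517 = 294 growth rings lie beyond the frost ring toward the bark edge.
Excluding 5 false growth rings: 294 − 5 = 289.
2009 − 289 = 1720 CE.

1720 CE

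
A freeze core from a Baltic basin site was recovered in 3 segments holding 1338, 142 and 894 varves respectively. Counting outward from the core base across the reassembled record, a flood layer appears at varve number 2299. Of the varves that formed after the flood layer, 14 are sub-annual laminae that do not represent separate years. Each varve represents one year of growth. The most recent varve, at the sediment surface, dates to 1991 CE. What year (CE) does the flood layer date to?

1930 CE

Total varves = 1338 + 142 + 894 = 2374.
2374 − 2299 = 75 varves lie beyond the flood layer toward the sediment surface.
Removing the 14 false varves leaves 75 − 14 = 61 true varves beyond the flood layer.
1991 − 61 = 1930 CE.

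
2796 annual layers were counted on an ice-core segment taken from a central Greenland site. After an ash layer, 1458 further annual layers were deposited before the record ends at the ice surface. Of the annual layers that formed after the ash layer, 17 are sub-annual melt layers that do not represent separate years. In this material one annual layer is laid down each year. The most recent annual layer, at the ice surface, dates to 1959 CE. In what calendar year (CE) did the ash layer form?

There are 1458 annual layers younger than the ash layer.
1458 − 17 false = 1441 true annual layers after the ash layer.
Counting back 1441 years from 1959 CE places the ash layer in 1959 − 1441 = 518 CE.

518 CE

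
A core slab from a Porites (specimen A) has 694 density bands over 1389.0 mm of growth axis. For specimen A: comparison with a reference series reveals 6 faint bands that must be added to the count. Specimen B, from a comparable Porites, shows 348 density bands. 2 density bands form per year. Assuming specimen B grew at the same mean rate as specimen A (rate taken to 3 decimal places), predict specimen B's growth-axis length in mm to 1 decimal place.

Specimen A: after corrections the count is 694 + 6 = 700 density bands.
Specimen A: with 2 density bands per year, 700 / 2 = 350 years.
A: Extension rate ≈ 1389.0 / 350 = 3.969 mm/year.
Specimen B: with 2 density bands per year, 348 / 2 = 174 years. Length of B = 3.969 × 174 = 690.6 mm.

690.6 mm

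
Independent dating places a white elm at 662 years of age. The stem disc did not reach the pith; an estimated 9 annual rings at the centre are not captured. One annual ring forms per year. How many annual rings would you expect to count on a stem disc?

One annual ring per year gives 662 annual rings over 662 years.
Subtracting the 9 annual rings not captured gives 662 − 9 = 653 annual rings in the record.

653 annual rings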